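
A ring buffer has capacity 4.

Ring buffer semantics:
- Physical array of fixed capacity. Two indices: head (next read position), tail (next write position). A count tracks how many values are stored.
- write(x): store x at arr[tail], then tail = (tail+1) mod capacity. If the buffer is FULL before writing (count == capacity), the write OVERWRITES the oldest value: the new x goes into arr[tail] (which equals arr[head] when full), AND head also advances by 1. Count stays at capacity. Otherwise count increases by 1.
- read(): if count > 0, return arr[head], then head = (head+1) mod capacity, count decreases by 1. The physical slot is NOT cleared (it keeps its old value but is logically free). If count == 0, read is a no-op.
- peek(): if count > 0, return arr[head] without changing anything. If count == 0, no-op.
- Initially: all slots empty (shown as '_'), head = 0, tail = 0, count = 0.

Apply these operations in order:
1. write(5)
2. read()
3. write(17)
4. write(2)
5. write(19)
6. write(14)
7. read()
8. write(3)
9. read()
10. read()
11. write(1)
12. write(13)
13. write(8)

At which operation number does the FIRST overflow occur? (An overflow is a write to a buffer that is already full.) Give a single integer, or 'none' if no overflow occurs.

Answer: 13

Derivation:
After op 1 (write(5)): arr=[5 _ _ _] head=0 tail=1 count=1
After op 2 (read()): arr=[5 _ _ _] head=1 tail=1 count=0
After op 3 (write(17)): arr=[5 17 _ _] head=1 tail=2 count=1
After op 4 (write(2)): arr=[5 17 2 _] head=1 tail=3 count=2
After op 5 (write(19)): arr=[5 17 2 19] head=1 tail=0 count=3
After op 6 (write(14)): arr=[14 17 2 19] head=1 tail=1 count=4
After op 7 (read()): arr=[14 17 2 19] head=2 tail=1 count=3
After op 8 (write(3)): arr=[14 3 2 19] head=2 tail=2 count=4
After op 9 (read()): arr=[14 3 2 19] head=3 tail=2 count=3
After op 10 (read()): arr=[14 3 2 19] head=0 tail=2 count=2
After op 11 (write(1)): arr=[14 3 1 19] head=0 tail=3 count=3
After op 12 (write(13)): arr=[14 3 1 13] head=0 tail=0 count=4
After op 13 (write(8)): arr=[8 3 1 13] head=1 tail=1 count=4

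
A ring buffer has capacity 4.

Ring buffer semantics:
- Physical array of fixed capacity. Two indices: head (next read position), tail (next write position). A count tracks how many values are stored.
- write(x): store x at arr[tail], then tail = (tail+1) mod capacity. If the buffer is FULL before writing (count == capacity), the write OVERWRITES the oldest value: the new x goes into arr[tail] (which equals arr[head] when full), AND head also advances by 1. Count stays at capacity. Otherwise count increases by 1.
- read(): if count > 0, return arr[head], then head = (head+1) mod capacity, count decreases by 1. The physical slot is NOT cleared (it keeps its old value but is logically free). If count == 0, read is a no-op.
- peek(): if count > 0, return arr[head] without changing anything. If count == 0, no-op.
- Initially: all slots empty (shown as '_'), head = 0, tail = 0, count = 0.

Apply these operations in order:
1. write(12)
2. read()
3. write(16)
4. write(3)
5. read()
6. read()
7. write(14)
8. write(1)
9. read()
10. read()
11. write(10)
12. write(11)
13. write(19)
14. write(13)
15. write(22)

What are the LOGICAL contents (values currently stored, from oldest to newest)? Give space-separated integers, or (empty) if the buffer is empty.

After op 1 (write(12)): arr=[12 _ _ _] head=0 tail=1 count=1
After op 2 (read()): arr=[12 _ _ _] head=1 tail=1 count=0
After op 3 (write(16)): arr=[12 16 _ _] head=1 tail=2 count=1
After op 4 (write(3)): arr=[12 16 3 _] head=1 tail=3 count=2
After op 5 (read()): arr=[12 16 3 _] head=2 tail=3 count=1
After op 6 (read()): arr=[12 16 3 _] head=3 tail=3 count=0
After op 7 (write(14)): arr=[12 16 3 14] head=3 tail=0 count=1
After op 8 (write(1)): arr=[1 16 3 14] head=3 tail=1 count=2
After op 9 (read()): arr=[1 16 3 14] head=0 tail=1 count=1
After op 10 (read()): arr=[1 16 3 14] head=1 tail=1 count=0
After op 11 (write(10)): arr=[1 10 3 14] head=1 tail=2 count=1
After op 12 (write(11)): arr=[1 10 11 14] head=1 tail=3 count=2
After op 13 (write(19)): arr=[1 10 11 19] head=1 tail=0 count=3
After op 14 (write(13)): arr=[13 10 11 19] head=1 tail=1 count=4
After op 15 (write(22)): arr=[13 22 11 19] head=2 tail=2 count=4

Answer: 11 19 13 22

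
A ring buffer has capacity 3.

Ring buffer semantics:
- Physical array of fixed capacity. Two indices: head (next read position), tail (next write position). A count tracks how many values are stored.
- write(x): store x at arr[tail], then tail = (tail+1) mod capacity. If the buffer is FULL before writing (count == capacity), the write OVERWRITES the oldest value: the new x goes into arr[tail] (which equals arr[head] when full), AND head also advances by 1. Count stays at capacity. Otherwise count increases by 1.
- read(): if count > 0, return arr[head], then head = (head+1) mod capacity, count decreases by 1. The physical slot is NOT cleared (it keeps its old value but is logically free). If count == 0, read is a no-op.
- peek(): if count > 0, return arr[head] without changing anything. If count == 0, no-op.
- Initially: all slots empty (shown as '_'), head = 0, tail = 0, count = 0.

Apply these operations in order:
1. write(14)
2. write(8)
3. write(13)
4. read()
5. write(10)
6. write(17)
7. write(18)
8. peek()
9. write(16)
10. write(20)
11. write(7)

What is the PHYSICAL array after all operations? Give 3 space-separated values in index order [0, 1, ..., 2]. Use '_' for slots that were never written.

Answer: 16 20 7

Derivation:
After op 1 (write(14)): arr=[14 _ _] head=0 tail=1 count=1
After op 2 (write(8)): arr=[14 8 _] head=0 tail=2 count=2
After op 3 (write(13)): arr=[14 8 13] head=0 tail=0 count=3
After op 4 (read()): arr=[14 8 13] head=1 tail=0 count=2
After op 5 (write(10)): arr=[10 8 13] head=1 tail=1 count=3
After op 6 (write(17)): arr=[10 17 13] head=2 tail=2 count=3
After op 7 (write(18)): arr=[10 17 18] head=0 tail=0 count=3
After op 8 (peek()): arr=[10 17 18] head=0 tail=0 count=3
After op 9 (write(16)): arr=[16 17 18] head=1 tail=1 count=3
After op 10 (write(20)): arr=[16 20 18] head=2 tail=2 count=3
After op 11 (write(7)): arr=[16 20 7] head=0 tail=0 count=3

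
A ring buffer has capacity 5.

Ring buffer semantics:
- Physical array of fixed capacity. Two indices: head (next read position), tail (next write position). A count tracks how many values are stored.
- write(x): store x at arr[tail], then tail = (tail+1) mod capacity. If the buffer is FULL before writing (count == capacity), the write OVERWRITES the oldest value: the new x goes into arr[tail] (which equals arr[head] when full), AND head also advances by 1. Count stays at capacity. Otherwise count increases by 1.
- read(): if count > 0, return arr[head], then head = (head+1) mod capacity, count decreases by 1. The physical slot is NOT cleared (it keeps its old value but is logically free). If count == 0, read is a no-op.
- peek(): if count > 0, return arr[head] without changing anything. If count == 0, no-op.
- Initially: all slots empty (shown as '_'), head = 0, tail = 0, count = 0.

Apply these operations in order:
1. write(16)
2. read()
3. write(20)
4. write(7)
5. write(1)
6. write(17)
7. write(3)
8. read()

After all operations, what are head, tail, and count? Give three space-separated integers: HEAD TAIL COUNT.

Answer: 2 1 4

Derivation:
After op 1 (write(16)): arr=[16 _ _ _ _] head=0 tail=1 count=1
After op 2 (read()): arr=[16 _ _ _ _] head=1 tail=1 count=0
After op 3 (write(20)): arr=[16 20 _ _ _] head=1 tail=2 count=1
After op 4 (write(7)): arr=[16 20 7 _ _] head=1 tail=3 count=2
After op 5 (write(1)): arr=[16 20 7 1 _] head=1 tail=4 count=3
After op 6 (write(17)): arr=[16 20 7 1 17] head=1 tail=0 count=4
After op 7 (write(3)): arr=[3 20 7 1 17] head=1 tail=1 count=5
After op 8 (read()): arr=[3 20 7 1 17] head=2 tail=1 count=4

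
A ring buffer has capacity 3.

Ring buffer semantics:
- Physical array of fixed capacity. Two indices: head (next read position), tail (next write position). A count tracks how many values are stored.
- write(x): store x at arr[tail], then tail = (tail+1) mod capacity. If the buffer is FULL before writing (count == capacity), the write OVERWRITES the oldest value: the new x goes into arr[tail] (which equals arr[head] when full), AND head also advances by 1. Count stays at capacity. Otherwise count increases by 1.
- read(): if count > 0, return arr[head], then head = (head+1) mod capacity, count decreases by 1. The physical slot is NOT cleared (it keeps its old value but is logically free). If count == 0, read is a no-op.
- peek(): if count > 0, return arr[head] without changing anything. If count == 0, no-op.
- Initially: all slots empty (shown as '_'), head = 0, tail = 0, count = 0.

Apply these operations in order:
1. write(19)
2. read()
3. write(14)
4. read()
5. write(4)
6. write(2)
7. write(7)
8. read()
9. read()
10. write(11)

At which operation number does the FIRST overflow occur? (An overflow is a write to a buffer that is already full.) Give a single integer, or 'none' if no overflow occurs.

Answer: none

Derivation:
After op 1 (write(19)): arr=[19 _ _] head=0 tail=1 count=1
After op 2 (read()): arr=[19 _ _] head=1 tail=1 count=0
After op 3 (write(14)): arr=[19 14 _] head=1 tail=2 count=1
After op 4 (read()): arr=[19 14 _] head=2 tail=2 count=0
After op 5 (write(4)): arr=[19 14 4] head=2 tail=0 count=1
After op 6 (write(2)): arr=[2 14 4] head=2 tail=1 count=2
After op 7 (write(7)): arr=[2 7 4] head=2 tail=2 count=3
After op 8 (read()): arr=[2 7 4] head=0 tail=2 count=2
After op 9 (read()): arr=[2 7 4] head=1 tail=2 count=1
After op 10 (write(11)): arr=[2 7 11] head=1 tail=0 count=2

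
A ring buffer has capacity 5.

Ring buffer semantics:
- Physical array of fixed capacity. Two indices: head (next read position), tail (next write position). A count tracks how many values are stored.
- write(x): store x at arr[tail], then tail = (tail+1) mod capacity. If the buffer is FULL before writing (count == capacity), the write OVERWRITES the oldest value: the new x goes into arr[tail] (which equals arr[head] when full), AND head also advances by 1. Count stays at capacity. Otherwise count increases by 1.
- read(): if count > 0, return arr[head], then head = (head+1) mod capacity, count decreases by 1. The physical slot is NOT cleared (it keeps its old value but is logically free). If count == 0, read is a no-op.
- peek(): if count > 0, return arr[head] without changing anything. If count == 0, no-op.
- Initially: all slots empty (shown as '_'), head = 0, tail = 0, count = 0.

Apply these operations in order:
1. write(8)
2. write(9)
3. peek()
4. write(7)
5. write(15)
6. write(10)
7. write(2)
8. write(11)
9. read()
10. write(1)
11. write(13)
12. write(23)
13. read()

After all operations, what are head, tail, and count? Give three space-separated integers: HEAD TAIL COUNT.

Answer: 1 0 4

Derivation:
After op 1 (write(8)): arr=[8 _ _ _ _] head=0 tail=1 count=1
After op 2 (write(9)): arr=[8 9 _ _ _] head=0 tail=2 count=2
After op 3 (peek()): arr=[8 9 _ _ _] head=0 tail=2 count=2
After op 4 (write(7)): arr=[8 9 7 _ _] head=0 tail=3 count=3
After op 5 (write(15)): arr=[8 9 7 15 _] head=0 tail=4 count=4
After op 6 (write(10)): arr=[8 9 7 15 10] head=0 tail=0 count=5
After op 7 (write(2)): arr=[2 9 7 15 10] head=1 tail=1 count=5
After op 8 (write(11)): arr=[2 11 7 15 10] head=2 tail=2 count=5
After op 9 (read()): arr=[2 11 7 15 10] head=3 tail=2 count=4
After op 10 (write(1)): arr=[2 11 1 15 10] head=3 tail=3 count=5
After op 11 (write(13)): arr=[2 11 1 13 10] head=4 tail=4 count=5
After op 12 (write(23)): arr=[2 11 1 13 23] head=0 tail=0 count=5
After op 13 (read()): arr=[2 11 1 13 23] head=1 tail=0 count=4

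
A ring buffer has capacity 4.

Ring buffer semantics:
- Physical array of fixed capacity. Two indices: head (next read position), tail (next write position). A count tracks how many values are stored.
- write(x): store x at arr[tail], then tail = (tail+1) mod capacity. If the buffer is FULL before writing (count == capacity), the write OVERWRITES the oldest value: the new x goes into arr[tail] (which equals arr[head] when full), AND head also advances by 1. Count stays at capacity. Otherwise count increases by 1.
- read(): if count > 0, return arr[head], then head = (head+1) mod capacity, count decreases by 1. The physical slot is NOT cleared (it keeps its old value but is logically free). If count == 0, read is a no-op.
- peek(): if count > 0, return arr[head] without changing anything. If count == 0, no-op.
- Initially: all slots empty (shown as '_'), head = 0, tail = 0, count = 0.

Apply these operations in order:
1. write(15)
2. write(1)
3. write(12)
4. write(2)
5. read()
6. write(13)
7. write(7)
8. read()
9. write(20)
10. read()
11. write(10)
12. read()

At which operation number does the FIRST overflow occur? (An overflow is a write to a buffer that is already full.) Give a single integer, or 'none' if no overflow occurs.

Answer: 7

Derivation:
After op 1 (write(15)): arr=[15 _ _ _] head=0 tail=1 count=1
After op 2 (write(1)): arr=[15 1 _ _] head=0 tail=2 count=2
After op 3 (write(12)): arr=[15 1 12 _] head=0 tail=3 count=3
After op 4 (write(2)): arr=[15 1 12 2] head=0 tail=0 count=4
After op 5 (read()): arr=[15 1 12 2] head=1 tail=0 count=3
After op 6 (write(13)): arr=[13 1 12 2] head=1 tail=1 count=4
After op 7 (write(7)): arr=[13 7 12 2] head=2 tail=2 count=4
After op 8 (read()): arr=[13 7 12 2] head=3 tail=2 count=3
After op 9 (write(20)): arr=[13 7 20 2] head=3 tail=3 count=4
After op 10 (read()): arr=[13 7 20 2] head=0 tail=3 count=3
After op 11 (write(10)): arr=[13 7 20 10] head=0 tail=0 count=4
After op 12 (read()): arr=[13 7 20 10] head=1 tail=0 count=3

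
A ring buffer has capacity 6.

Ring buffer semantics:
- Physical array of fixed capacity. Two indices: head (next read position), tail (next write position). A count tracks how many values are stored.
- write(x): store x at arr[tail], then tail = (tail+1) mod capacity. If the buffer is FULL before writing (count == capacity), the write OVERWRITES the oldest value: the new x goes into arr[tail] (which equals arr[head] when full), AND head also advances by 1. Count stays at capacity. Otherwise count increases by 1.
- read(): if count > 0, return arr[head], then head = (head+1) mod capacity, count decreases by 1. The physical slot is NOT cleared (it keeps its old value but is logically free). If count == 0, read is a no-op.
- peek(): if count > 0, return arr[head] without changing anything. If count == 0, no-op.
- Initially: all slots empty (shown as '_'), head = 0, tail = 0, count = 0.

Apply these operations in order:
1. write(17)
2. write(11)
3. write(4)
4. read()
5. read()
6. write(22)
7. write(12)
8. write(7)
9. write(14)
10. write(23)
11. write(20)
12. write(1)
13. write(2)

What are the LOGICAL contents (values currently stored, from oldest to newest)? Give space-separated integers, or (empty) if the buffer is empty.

After op 1 (write(17)): arr=[17 _ _ _ _ _] head=0 tail=1 count=1
After op 2 (write(11)): arr=[17 11 _ _ _ _] head=0 tail=2 count=2
After op 3 (write(4)): arr=[17 11 4 _ _ _] head=0 tail=3 count=3
After op 4 (read()): arr=[17 11 4 _ _ _] head=1 tail=3 count=2
After op 5 (read()): arr=[17 11 4 _ _ _] head=2 tail=3 count=1
After op 6 (write(22)): arr=[17 11 4 22 _ _] head=2 tail=4 count=2
After op 7 (write(12)): arr=[17 11 4 22 12 _] head=2 tail=5 count=3
After op 8 (write(7)): arr=[17 11 4 22 12 7] head=2 tail=0 count=4
After op 9 (write(14)): arr=[14 11 4 22 12 7] head=2 tail=1 count=5
After op 10 (write(23)): arr=[14 23 4 22 12 7] head=2 tail=2 count=6
After op 11 (write(20)): arr=[14 23 20 22 12 7] head=3 tail=3 count=6
After op 12 (write(1)): arr=[14 23 20 1 12 7] head=4 tail=4 count=6
After op 13 (write(2)): arr=[14 23 20 1 2 7] head=5 tail=5 count=6

Answer: 7 14 23 20 1 2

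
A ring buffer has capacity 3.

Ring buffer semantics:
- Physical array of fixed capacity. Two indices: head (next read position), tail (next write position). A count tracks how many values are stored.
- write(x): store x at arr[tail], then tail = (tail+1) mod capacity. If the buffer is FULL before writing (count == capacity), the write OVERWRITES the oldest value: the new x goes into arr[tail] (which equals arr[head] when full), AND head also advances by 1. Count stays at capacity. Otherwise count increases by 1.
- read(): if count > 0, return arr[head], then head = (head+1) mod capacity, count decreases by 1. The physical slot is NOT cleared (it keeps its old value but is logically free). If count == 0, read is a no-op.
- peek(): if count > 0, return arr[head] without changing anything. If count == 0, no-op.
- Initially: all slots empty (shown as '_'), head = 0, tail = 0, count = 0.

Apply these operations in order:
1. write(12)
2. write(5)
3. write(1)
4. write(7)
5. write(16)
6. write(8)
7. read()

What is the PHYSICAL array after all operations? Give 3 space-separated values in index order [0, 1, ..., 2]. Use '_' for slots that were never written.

Answer: 7 16 8

Derivation:
After op 1 (write(12)): arr=[12 _ _] head=0 tail=1 count=1
After op 2 (write(5)): arr=[12 5 _] head=0 tail=2 count=2
After op 3 (write(1)): arr=[12 5 1] head=0 tail=0 count=3
After op 4 (write(7)): arr=[7 5 1] head=1 tail=1 count=3
After op 5 (write(16)): arr=[7 16 1] head=2 tail=2 count=3
After op 6 (write(8)): arr=[7 16 8] head=0 tail=0 count=3
After op 7 (read()): arr=[7 16 8] head=1 tail=0 count=2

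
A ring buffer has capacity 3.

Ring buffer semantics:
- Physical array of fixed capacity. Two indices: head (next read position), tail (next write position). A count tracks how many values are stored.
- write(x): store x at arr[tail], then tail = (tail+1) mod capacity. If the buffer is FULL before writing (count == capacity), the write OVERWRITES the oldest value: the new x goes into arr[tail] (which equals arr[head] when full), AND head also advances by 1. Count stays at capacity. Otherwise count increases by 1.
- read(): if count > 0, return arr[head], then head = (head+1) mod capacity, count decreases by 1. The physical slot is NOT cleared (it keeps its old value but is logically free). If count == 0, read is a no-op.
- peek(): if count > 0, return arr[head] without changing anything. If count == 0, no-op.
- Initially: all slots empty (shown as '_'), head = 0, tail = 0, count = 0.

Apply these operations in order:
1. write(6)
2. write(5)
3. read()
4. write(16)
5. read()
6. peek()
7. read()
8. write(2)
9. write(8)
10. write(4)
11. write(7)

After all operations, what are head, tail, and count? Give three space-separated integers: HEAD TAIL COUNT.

Answer: 1 1 3

Derivation:
After op 1 (write(6)): arr=[6 _ _] head=0 tail=1 count=1
After op 2 (write(5)): arr=[6 5 _] head=0 tail=2 count=2
After op 3 (read()): arr=[6 5 _] head=1 tail=2 count=1
After op 4 (write(16)): arr=[6 5 16] head=1 tail=0 count=2
After op 5 (read()): arr=[6 5 16] head=2 tail=0 count=1
After op 6 (peek()): arr=[6 5 16] head=2 tail=0 count=1
After op 7 (read()): arr=[6 5 16] head=0 tail=0 count=0
After op 8 (write(2)): arr=[2 5 16] head=0 tail=1 count=1
After op 9 (write(8)): arr=[2 8 16] head=0 tail=2 count=2
After op 10 (write(4)): arr=[2 8 4] head=0 tail=0 count=3
After op 11 (write(7)): arr=[7 8 4] head=1 tail=1 count=3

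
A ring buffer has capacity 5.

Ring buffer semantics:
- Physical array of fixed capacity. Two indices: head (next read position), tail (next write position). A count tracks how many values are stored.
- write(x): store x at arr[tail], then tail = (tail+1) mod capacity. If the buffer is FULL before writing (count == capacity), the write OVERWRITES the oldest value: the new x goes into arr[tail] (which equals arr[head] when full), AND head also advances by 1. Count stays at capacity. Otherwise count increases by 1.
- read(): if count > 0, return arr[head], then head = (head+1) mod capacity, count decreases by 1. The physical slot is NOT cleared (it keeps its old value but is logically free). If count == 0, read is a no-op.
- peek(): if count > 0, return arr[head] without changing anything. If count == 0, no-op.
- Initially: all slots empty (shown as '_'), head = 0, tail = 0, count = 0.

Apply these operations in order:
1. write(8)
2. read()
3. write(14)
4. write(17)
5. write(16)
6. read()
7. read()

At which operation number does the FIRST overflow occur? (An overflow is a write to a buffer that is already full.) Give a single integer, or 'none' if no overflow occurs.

Answer: none

Derivation:
After op 1 (write(8)): arr=[8 _ _ _ _] head=0 tail=1 count=1
After op 2 (read()): arr=[8 _ _ _ _] head=1 tail=1 count=0
After op 3 (write(14)): arr=[8 14 _ _ _] head=1 tail=2 count=1
After op 4 (write(17)): arr=[8 14 17 _ _] head=1 tail=3 count=2
After op 5 (write(16)): arr=[8 14 17 16 _] head=1 tail=4 count=3
After op 6 (read()): arr=[8 14 17 16 _] head=2 tail=4 count=2
After op 7 (read()): arr=[8 14 17 16 _] head=3 tail=4 count=1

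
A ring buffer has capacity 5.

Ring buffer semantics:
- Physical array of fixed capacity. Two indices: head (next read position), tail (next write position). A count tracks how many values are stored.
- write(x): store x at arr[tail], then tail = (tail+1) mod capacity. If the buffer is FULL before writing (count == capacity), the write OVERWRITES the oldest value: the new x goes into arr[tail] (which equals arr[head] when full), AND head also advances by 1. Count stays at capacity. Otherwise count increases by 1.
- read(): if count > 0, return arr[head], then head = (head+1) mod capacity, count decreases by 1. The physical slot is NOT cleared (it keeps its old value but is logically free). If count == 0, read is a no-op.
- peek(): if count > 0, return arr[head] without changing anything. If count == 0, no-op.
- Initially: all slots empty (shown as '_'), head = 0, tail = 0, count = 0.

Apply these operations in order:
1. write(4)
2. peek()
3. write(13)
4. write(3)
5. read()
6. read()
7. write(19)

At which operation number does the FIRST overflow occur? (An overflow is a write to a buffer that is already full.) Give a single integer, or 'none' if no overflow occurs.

After op 1 (write(4)): arr=[4 _ _ _ _] head=0 tail=1 count=1
After op 2 (peek()): arr=[4 _ _ _ _] head=0 tail=1 count=1
After op 3 (write(13)): arr=[4 13 _ _ _] head=0 tail=2 count=2
After op 4 (write(3)): arr=[4 13 3 _ _] head=0 tail=3 count=3
After op 5 (read()): arr=[4 13 3 _ _] head=1 tail=3 count=2
After op 6 (read()): arr=[4 13 3 _ _] head=2 tail=3 count=1
After op 7 (write(19)): arr=[4 13 3 19 _] head=2 tail=4 count=2

Answer: none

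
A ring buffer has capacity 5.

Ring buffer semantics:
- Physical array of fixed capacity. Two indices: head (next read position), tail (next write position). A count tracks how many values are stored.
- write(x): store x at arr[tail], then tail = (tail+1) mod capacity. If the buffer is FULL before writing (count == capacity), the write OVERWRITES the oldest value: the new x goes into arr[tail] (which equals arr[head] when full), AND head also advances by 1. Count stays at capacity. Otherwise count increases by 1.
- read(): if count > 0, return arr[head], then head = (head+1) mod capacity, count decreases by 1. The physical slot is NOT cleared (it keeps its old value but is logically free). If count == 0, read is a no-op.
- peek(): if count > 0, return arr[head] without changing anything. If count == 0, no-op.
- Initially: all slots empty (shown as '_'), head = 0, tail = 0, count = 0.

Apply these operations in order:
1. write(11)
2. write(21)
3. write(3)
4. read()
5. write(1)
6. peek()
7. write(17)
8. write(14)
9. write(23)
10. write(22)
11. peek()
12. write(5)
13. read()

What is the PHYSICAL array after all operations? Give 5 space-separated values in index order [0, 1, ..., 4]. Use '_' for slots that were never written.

Answer: 14 23 22 5 17

Derivation:
After op 1 (write(11)): arr=[11 _ _ _ _] head=0 tail=1 count=1
After op 2 (write(21)): arr=[11 21 _ _ _] head=0 tail=2 count=2
After op 3 (write(3)): arr=[11 21 3 _ _] head=0 tail=3 count=3
After op 4 (read()): arr=[11 21 3 _ _] head=1 tail=3 count=2
After op 5 (write(1)): arr=[11 21 3 1 _] head=1 tail=4 count=3
After op 6 (peek()): arr=[11 21 3 1 _] head=1 tail=4 count=3
After op 7 (write(17)): arr=[11 21 3 1 17] head=1 tail=0 count=4
After op 8 (write(14)): arr=[14 21 3 1 17] head=1 tail=1 count=5
After op 9 (write(23)): arr=[14 23 3 1 17] head=2 tail=2 count=5
After op 10 (write(22)): arr=[14 23 22 1 17] head=3 tail=3 count=5
After op 11 (peek()): arr=[14 23 22 1 17] head=3 tail=3 count=5
After op 12 (write(5)): arr=[14 23 22 5 17] head=4 tail=4 count=5
After op 13 (read()): arr=[14 23 22 5 17] head=0 tail=4 count=4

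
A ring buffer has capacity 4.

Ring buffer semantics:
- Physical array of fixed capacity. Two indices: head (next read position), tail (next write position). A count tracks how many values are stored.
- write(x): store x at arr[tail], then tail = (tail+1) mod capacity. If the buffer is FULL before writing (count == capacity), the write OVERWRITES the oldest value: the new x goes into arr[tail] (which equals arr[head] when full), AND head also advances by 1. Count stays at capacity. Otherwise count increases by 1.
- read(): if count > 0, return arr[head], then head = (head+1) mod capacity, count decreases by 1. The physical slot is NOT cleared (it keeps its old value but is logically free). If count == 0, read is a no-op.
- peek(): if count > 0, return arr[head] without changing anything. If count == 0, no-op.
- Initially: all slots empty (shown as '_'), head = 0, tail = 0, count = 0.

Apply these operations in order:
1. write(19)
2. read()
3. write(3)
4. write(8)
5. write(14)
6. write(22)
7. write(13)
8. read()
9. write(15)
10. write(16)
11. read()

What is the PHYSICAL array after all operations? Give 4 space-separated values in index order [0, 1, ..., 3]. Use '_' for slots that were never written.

Answer: 22 13 15 16

Derivation:
After op 1 (write(19)): arr=[19 _ _ _] head=0 tail=1 count=1
After op 2 (read()): arr=[19 _ _ _] head=1 tail=1 count=0
After op 3 (write(3)): arr=[19 3 _ _] head=1 tail=2 count=1
After op 4 (write(8)): arr=[19 3 8 _] head=1 tail=3 count=2
After op 5 (write(14)): arr=[19 3 8 14] head=1 tail=0 count=3
After op 6 (write(22)): arr=[22 3 8 14] head=1 tail=1 count=4
After op 7 (write(13)): arr=[22 13 8 14] head=2 tail=2 count=4
After op 8 (read()): arr=[22 13 8 14] head=3 tail=2 count=3
After op 9 (write(15)): arr=[22 13 15 14] head=3 tail=3 count=4
After op 10 (write(16)): arr=[22 13 15 16] head=0 tail=0 count=4
After op 11 (read()): arr=[22 13 15 16] head=1 tail=0 count=3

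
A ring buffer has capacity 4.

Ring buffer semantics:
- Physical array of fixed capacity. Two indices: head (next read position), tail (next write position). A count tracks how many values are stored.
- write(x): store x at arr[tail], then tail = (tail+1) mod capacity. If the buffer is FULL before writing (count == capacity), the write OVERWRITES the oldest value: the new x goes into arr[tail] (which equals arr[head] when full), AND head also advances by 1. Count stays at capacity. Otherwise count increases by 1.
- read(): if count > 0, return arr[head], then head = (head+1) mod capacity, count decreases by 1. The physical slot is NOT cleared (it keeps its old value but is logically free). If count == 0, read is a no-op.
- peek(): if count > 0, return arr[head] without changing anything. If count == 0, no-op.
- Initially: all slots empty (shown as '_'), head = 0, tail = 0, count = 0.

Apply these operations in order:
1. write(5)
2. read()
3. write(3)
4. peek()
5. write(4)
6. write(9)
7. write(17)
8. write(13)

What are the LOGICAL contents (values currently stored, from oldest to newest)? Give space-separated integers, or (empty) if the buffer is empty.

After op 1 (write(5)): arr=[5 _ _ _] head=0 tail=1 count=1
After op 2 (read()): arr=[5 _ _ _] head=1 tail=1 count=0
After op 3 (write(3)): arr=[5 3 _ _] head=1 tail=2 count=1
After op 4 (peek()): arr=[5 3 _ _] head=1 tail=2 count=1
After op 5 (write(4)): arr=[5 3 4 _] head=1 tail=3 count=2
After op 6 (write(9)): arr=[5 3 4 9] head=1 tail=0 count=3
After op 7 (write(17)): arr=[17 3 4 9] head=1 tail=1 count=4
After op 8 (write(13)): arr=[17 13 4 9] head=2 tail=2 count=4

Answer: 4 9 17 13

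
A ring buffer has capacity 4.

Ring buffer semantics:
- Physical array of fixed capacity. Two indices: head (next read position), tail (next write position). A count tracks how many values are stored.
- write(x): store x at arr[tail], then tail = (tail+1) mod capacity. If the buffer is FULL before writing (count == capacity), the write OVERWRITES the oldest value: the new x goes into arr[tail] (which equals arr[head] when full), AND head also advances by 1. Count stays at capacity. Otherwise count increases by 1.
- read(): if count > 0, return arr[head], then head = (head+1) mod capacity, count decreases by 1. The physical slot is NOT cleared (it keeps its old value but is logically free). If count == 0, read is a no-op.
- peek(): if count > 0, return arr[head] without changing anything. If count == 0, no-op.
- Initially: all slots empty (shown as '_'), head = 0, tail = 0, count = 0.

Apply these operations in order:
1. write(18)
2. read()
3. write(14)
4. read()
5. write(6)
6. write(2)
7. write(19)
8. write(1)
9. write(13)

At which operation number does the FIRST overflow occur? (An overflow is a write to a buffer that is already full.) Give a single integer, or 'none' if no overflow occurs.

After op 1 (write(18)): arr=[18 _ _ _] head=0 tail=1 count=1
After op 2 (read()): arr=[18 _ _ _] head=1 tail=1 count=0
After op 3 (write(14)): arr=[18 14 _ _] head=1 tail=2 count=1
After op 4 (read()): arr=[18 14 _ _] head=2 tail=2 count=0
After op 5 (write(6)): arr=[18 14 6 _] head=2 tail=3 count=1
After op 6 (write(2)): arr=[18 14 6 2] head=2 tail=0 count=2
After op 7 (write(19)): arr=[19 14 6 2] head=2 tail=1 count=3
After op 8 (write(1)): arr=[19 1 6 2] head=2 tail=2 count=4
After op 9 (write(13)): arr=[19 1 13 2] head=3 tail=3 count=4

Answer: 9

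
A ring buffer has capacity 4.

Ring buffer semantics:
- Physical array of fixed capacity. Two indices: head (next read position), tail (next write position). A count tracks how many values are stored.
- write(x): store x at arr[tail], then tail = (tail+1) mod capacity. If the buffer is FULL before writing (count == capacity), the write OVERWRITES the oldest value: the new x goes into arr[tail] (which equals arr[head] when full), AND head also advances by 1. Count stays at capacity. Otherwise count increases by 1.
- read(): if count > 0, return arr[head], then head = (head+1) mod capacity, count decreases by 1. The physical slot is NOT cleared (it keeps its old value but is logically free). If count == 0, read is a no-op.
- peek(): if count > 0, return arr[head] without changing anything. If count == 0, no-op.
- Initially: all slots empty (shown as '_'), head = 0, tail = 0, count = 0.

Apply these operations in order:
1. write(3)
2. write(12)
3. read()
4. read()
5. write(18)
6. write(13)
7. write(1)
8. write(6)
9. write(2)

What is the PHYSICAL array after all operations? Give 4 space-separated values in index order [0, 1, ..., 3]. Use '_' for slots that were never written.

Answer: 1 6 2 13

Derivation:
After op 1 (write(3)): arr=[3 _ _ _] head=0 tail=1 count=1
After op 2 (write(12)): arr=[3 12 _ _] head=0 tail=2 count=2
After op 3 (read()): arr=[3 12 _ _] head=1 tail=2 count=1
After op 4 (read()): arr=[3 12 _ _] head=2 tail=2 count=0
After op 5 (write(18)): arr=[3 12 18 _] head=2 tail=3 count=1
After op 6 (write(13)): arr=[3 12 18 13] head=2 tail=0 count=2
After op 7 (write(1)): arr=[1 12 18 13] head=2 tail=1 count=3
After op 8 (write(6)): arr=[1 6 18 13] head=2 tail=2 count=4
After op 9 (write(2)): arr=[1 6 2 13] head=3 tail=3 count=4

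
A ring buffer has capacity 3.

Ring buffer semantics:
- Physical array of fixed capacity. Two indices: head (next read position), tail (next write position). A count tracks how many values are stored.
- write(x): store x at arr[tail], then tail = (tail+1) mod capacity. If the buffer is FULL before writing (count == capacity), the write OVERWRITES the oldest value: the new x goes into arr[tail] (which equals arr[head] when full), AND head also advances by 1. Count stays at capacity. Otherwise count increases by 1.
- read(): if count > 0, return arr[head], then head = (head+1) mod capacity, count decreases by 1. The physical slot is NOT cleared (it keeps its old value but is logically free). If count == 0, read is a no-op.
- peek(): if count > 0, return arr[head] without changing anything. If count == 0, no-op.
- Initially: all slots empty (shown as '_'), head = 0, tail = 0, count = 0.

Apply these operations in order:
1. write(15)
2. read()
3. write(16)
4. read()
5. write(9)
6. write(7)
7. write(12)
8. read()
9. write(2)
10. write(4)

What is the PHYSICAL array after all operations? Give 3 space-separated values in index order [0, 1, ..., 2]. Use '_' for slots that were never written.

Answer: 4 12 2

Derivation:
After op 1 (write(15)): arr=[15 _ _] head=0 tail=1 count=1
After op 2 (read()): arr=[15 _ _] head=1 tail=1 count=0
After op 3 (write(16)): arr=[15 16 _] head=1 tail=2 count=1
After op 4 (read()): arr=[15 16 _] head=2 tail=2 count=0
After op 5 (write(9)): arr=[15 16 9] head=2 tail=0 count=1
After op 6 (write(7)): arr=[7 16 9] head=2 tail=1 count=2
After op 7 (write(12)): arr=[7 12 9] head=2 tail=2 count=3
After op 8 (read()): arr=[7 12 9] head=0 tail=2 count=2
After op 9 (write(2)): arr=[7 12 2] head=0 tail=0 count=3
After op 10 (write(4)): arr=[4 12 2] head=1 tail=1 count=3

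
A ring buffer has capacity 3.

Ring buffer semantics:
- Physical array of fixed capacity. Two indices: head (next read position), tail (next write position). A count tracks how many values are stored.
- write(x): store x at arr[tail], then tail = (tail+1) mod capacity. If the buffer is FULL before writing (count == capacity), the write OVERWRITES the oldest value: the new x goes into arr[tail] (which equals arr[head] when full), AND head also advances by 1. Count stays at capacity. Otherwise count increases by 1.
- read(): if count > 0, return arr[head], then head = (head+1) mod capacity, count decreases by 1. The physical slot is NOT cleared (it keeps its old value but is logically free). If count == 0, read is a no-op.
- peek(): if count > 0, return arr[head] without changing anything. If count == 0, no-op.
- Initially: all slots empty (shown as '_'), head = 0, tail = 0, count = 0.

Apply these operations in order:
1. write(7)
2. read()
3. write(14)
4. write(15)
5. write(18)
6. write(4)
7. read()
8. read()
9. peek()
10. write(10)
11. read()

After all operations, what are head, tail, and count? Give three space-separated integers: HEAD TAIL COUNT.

Answer: 2 0 1

Derivation:
After op 1 (write(7)): arr=[7 _ _] head=0 tail=1 count=1
After op 2 (read()): arr=[7 _ _] head=1 tail=1 count=0
After op 3 (write(14)): arr=[7 14 _] head=1 tail=2 count=1
After op 4 (write(15)): arr=[7 14 15] head=1 tail=0 count=2
After op 5 (write(18)): arr=[18 14 15] head=1 tail=1 count=3
After op 6 (write(4)): arr=[18 4 15] head=2 tail=2 count=3
After op 7 (read()): arr=[18 4 15] head=0 tail=2 count=2
After op 8 (read()): arr=[18 4 15] head=1 tail=2 count=1
After op 9 (peek()): arr=[18 4 15] head=1 tail=2 count=1
After op 10 (write(10)): arr=[18 4 10] head=1 tail=0 count=2
After op 11 (read()): arr=[18 4 10] head=2 tail=0 count=1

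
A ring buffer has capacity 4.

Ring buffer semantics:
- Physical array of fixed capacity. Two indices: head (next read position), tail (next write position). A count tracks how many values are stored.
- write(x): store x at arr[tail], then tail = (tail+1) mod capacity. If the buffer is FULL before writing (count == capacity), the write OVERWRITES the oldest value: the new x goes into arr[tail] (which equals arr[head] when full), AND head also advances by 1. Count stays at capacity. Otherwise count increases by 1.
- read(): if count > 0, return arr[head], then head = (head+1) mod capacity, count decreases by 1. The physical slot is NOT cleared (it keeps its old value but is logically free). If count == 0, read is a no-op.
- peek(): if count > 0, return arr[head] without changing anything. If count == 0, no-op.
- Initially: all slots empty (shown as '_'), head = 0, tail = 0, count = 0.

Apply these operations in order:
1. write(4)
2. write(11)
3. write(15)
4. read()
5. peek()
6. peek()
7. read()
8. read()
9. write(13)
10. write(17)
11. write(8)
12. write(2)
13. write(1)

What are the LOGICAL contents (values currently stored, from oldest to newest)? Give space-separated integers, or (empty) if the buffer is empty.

After op 1 (write(4)): arr=[4 _ _ _] head=0 tail=1 count=1
After op 2 (write(11)): arr=[4 11 _ _] head=0 tail=2 count=2
After op 3 (write(15)): arr=[4 11 15 _] head=0 tail=3 count=3
After op 4 (read()): arr=[4 11 15 _] head=1 tail=3 count=2
After op 5 (peek()): arr=[4 11 15 _] head=1 tail=3 count=2
After op 6 (peek()): arr=[4 11 15 _] head=1 tail=3 count=2
After op 7 (read()): arr=[4 11 15 _] head=2 tail=3 count=1
After op 8 (read()): arr=[4 11 15 _] head=3 tail=3 count=0
After op 9 (write(13)): arr=[4 11 15 13] head=3 tail=0 count=1
After op 10 (write(17)): arr=[17 11 15 13] head=3 tail=1 count=2
After op 11 (write(8)): arr=[17 8 15 13] head=3 tail=2 count=3
After op 12 (write(2)): arr=[17 8 2 13] head=3 tail=3 count=4
After op 13 (write(1)): arr=[17 8 2 1] head=0 tail=0 count=4

Answer: 17 8 2 1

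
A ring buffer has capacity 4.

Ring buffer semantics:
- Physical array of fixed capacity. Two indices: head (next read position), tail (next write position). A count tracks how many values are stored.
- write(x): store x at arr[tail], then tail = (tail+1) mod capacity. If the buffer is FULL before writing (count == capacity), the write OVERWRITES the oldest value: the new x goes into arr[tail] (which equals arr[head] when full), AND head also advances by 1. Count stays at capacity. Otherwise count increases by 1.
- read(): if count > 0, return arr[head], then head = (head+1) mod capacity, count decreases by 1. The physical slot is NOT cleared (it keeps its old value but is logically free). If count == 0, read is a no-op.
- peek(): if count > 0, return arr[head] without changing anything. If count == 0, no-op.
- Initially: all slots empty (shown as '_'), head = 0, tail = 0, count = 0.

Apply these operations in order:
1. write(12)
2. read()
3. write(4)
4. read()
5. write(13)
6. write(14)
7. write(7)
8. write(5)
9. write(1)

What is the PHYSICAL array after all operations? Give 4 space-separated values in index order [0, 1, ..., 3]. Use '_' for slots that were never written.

After op 1 (write(12)): arr=[12 _ _ _] head=0 tail=1 count=1
After op 2 (read()): arr=[12 _ _ _] head=1 tail=1 count=0
After op 3 (write(4)): arr=[12 4 _ _] head=1 tail=2 count=1
After op 4 (read()): arr=[12 4 _ _] head=2 tail=2 count=0
After op 5 (write(13)): arr=[12 4 13 _] head=2 tail=3 count=1
After op 6 (write(14)): arr=[12 4 13 14] head=2 tail=0 count=2
After op 7 (write(7)): arr=[7 4 13 14] head=2 tail=1 count=3
After op 8 (write(5)): arr=[7 5 13 14] head=2 tail=2 count=4
After op 9 (write(1)): arr=[7 5 1 14] head=3 tail=3 count=4

Answer: 7 5 1 14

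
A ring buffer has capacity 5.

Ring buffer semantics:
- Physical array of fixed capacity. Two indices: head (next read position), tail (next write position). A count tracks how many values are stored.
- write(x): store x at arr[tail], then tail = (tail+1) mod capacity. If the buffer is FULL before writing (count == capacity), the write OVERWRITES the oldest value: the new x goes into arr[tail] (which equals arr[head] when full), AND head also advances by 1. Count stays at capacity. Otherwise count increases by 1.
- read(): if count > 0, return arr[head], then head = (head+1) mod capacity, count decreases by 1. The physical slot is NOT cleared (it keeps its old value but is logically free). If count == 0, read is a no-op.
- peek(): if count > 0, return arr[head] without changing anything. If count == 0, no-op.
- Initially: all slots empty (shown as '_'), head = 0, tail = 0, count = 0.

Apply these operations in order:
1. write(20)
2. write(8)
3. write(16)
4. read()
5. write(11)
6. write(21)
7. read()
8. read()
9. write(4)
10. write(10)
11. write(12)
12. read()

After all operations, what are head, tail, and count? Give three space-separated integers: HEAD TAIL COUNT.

After op 1 (write(20)): arr=[20 _ _ _ _] head=0 tail=1 count=1
After op 2 (write(8)): arr=[20 8 _ _ _] head=0 tail=2 count=2
After op 3 (write(16)): arr=[20 8 16 _ _] head=0 tail=3 count=3
After op 4 (read()): arr=[20 8 16 _ _] head=1 tail=3 count=2
After op 5 (write(11)): arr=[20 8 16 11 _] head=1 tail=4 count=3
After op 6 (write(21)): arr=[20 8 16 11 21] head=1 tail=0 count=4
After op 7 (read()): arr=[20 8 16 11 21] head=2 tail=0 count=3
After op 8 (read()): arr=[20 8 16 11 21] head=3 tail=0 count=2
After op 9 (write(4)): arr=[4 8 16 11 21] head=3 tail=1 count=3
After op 10 (write(10)): arr=[4 10 16 11 21] head=3 tail=2 count=4
After op 11 (write(12)): arr=[4 10 12 11 21] head=3 tail=3 count=5
After op 12 (read()): arr=[4 10 12 11 21] head=4 tail=3 count=4

Answer: 4 3 4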